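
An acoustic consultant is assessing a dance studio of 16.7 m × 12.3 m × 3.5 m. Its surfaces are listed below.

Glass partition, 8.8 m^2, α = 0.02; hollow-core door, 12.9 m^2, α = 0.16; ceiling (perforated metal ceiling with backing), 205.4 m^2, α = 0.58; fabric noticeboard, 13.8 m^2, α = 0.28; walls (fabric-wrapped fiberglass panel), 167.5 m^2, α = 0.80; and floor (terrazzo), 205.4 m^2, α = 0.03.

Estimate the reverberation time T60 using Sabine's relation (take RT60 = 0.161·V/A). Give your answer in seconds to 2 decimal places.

0.44 sec

Summing Sᵢαᵢ: 0.176 + 2.064 + 119.132 + 3.864 + 134.000 + 6.162 → A = 265.398 sabins.
V = 16.7·12.3·3.5 = 718.935 m³.
T = 0.161 V/A = 0.161·718.935/265.398 = 0.44 s.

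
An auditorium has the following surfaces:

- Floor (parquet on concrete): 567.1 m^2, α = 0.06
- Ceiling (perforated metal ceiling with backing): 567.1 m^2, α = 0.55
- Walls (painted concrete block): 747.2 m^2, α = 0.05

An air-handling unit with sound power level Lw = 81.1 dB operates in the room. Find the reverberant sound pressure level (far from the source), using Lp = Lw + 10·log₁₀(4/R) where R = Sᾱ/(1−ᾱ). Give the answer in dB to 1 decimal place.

60.3 dB

Σ(Sᵢαᵢ) = 567.1×0.06 + 567.1×0.55 + 747.2×0.05 = 383.291; total area S = 1881.4 m^2.
ᾱ = 383.291/1881.4 = 0.2037; R = Sᾱ/(1−ᾱ) = 383.291/(1−0.2037) = 481.340 m^2.
Lp = 81.1 + 10·log₁₀(4/481.340) = 81.1 + (-20.80) = 60.3 dB.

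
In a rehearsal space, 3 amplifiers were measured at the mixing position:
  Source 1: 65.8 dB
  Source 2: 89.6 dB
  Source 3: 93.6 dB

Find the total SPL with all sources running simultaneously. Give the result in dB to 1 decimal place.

Sum in the linear (power) domain: Σ 10^(Lᵢ/10) = 10^(65.8/10) + 10^(89.6/10) + 10^(93.6/10) = 3.207e+09.
L_total = 10·log₁₀(3.207e+09) = 95.1 dB.

95.1 dB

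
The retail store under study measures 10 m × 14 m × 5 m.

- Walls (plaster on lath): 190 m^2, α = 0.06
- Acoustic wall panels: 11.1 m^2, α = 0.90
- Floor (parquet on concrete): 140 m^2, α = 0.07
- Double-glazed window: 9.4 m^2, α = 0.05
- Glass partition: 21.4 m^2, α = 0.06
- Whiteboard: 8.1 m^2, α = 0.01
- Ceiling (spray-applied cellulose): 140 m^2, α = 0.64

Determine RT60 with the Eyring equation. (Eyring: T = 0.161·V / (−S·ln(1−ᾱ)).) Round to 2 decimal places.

0.81 s

Total surface area S = 190 + 11.1 + 140 + 9.4 + 21.4 + 8.1 + 140 = 520.0 m^2.
Absorption A = 190·0.06 + 11.1·0.90 + 140·0.07 + 9.4·0.05 + 21.4·0.06 + 8.1·0.01 + 140·0.64 = 122.625 sabins.
Mean coefficient ᾱ = A/S = 0.2358.
Eyring denominator: −S ln(1−ᾱ) = 139.841.
V = 10 × 14 × 5 = 700 m³.
RT60 = 0.161 × 700 / 139.841 = 0.81 s.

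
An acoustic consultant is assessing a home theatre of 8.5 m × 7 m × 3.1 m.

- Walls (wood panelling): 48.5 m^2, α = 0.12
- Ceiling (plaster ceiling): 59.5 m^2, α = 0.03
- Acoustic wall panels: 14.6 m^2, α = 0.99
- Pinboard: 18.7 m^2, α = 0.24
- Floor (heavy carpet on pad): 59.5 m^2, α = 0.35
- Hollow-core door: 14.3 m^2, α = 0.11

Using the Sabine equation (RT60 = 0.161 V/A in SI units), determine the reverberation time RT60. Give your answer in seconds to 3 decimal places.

Equivalent absorption area: A = 48.5·0.12 + 59.5·0.03 + 14.6·0.99 + 18.7·0.24 + 59.5·0.35 + 14.3·0.11 = 48.945 m^2.
Volume V = 8.5 × 7 × 3.1 = 184.45 m³.
Sabine: RT60 = 0.161 × 184.45 / 48.945 = 0.607 s.

0.607 seconds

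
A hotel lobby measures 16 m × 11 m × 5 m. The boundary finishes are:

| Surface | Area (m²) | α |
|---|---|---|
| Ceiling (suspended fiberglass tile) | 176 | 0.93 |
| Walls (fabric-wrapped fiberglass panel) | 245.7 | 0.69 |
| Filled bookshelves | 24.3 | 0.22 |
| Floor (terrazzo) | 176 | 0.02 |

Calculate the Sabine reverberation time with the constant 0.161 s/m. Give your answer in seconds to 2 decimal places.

0.41 seconds

A = Σ Sᵢαᵢ = 176·0.93 + 245.7·0.69 + 24.3·0.22 + 176·0.02 = 342.079 sabins.
V = 16·11·5 = 880 m³.
RT60 = 0.161 · V / A = 0.161 × 880 / 342.079 = 0.41 s.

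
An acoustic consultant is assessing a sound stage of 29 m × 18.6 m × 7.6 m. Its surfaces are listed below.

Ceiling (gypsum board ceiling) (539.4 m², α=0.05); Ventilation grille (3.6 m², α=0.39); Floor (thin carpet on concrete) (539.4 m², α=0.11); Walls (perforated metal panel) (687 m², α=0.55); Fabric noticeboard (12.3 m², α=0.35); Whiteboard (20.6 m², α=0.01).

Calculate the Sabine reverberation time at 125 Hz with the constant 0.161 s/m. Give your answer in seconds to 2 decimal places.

Total absorption A = 539.4×0.05 + 3.6×0.39 + 539.4×0.11 + 687×0.55 + 12.3×0.35 + 20.6×0.01
  = 26.970 + 1.404 + 59.334 + 377.850 + 4.305 + 0.206 = 470.069 m² sabins.
Room volume: 4099.44 m³.
T = 0.161 V/A = 0.161·4099.44/470.069 = 1.40 s.

1.40 s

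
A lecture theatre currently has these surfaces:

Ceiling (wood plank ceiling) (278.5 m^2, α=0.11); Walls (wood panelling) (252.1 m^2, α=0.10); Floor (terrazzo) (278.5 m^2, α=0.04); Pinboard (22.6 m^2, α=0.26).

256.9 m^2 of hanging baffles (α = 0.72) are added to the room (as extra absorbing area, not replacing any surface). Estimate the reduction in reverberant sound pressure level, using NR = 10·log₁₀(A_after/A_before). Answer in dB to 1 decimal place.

5.5 dB

Summing Sᵢαᵢ: 30.635 + 25.210 + 11.140 + 5.876 → A_before = 72.861 sabins.
Added absorption = 256.9 × 0.72 = 184.968 sabins.
New total A_after = 257.829 sabins.
NR = 10·log₁₀(257.829/72.861) = 5.5 dB.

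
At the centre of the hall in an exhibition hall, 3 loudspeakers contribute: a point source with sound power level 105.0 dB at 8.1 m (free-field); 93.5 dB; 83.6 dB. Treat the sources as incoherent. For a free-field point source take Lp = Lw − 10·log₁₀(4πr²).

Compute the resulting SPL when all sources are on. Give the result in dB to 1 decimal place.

94.0 dB

Source at 8.1 m: Lp = 105.0 − 10·log₁₀(4π·8.1²) = 105.0 − 10·log₁₀(824.480) = 75.8 dB.
Sum in the linear (power) domain: Σ 10^(Lᵢ/10) = 10^(75.8/10) + 10^(93.5/10) + 10^(83.6/10) = 2.506e+09.
Back to dB: 10·log₁₀ Σ = 94.0 dB.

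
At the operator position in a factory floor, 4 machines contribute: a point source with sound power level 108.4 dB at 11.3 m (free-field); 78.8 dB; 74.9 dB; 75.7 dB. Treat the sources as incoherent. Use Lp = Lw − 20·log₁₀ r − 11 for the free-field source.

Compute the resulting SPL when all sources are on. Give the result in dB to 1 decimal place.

82.7 dB

Source at 11.3 m: Lp = 108.4 − 20·log₁₀(11.3) − 11 = 76.3 dB.
Σ 10^(Lᵢ/10) = 1.866e+08.
Combined level = 10 log₁₀(1.866e+08) = 82.7 dB.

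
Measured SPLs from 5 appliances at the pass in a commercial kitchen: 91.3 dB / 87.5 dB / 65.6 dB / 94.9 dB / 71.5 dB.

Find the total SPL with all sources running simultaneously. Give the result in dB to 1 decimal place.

97.0 dB

Converting to relative power and adding: 10^(91.3/10) + 10^(87.5/10) + 10^(65.6/10) + 10^(94.9/10) + 10^(71.5/10) = 5.019e+09.
Back to dB: 10·log₁₀ Σ = 97.0 dB.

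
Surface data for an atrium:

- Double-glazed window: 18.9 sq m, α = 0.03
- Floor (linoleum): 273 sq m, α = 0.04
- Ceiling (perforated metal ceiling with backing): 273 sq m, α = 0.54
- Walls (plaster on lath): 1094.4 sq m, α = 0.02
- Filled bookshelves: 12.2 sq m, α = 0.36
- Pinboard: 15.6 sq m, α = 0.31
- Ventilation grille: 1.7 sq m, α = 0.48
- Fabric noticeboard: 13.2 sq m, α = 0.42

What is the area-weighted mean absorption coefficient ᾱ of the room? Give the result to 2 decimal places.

S = Σ Sᵢ = 18.9 + 273 + 273 + 1094.4 + 12.2 + 15.6 + 1.7 + 13.2 = 1702.0 sq m.
A = 18.9×0.03 + 273×0.04 + 273×0.54 + 1094.4×0.02 + 12.2×0.36 + 15.6×0.31 + 1.7×0.48 + 13.2×0.42 = 196.383 sabins.
ᾱ = A/S = 0.12.

0.12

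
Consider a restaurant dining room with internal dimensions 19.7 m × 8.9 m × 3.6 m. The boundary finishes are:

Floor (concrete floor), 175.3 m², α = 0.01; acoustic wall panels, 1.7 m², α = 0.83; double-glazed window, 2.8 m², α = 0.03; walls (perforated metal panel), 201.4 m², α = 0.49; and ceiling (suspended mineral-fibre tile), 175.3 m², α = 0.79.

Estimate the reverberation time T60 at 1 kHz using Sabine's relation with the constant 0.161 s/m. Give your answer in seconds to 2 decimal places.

0.42 s

Total absorption A = 175.3·0.01 + 1.7·0.83 + 2.8·0.03 + 201.4·0.49 + 175.3·0.79
  = 1.753 + 1.411 + 0.084 + 98.686 + 138.487 = 240.421 m² sabins.
V = 19.7·8.9·3.6 = 631.188 m³.
T = 0.161 V/A = 0.161·631.188/240.421 = 0.42 s.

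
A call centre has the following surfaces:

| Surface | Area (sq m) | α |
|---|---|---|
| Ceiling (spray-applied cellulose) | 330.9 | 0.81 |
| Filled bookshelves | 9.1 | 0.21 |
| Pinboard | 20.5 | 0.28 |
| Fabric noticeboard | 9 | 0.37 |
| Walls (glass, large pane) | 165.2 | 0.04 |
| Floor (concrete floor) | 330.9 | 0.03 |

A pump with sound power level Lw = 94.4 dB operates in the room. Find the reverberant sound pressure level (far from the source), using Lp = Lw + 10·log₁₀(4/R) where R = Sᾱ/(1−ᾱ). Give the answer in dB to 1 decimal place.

Σ(Sᵢαᵢ) = 330.9·0.81 + 9.1·0.21 + 20.5·0.28 + 9·0.37 + 165.2·0.04 + 330.9·0.03 = 295.545; total area S = 865.6 sq m.
ᾱ = 0.3414, so room constant R = A/(1−ᾱ) = 448.747 sq m.
Lp = Lw + 10 log₁₀(4/R) = 94.4 -20.50 = 73.9 dB.

73.9 dB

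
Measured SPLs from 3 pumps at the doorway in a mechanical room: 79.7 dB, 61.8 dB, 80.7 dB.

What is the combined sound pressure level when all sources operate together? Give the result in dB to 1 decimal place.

Sum in the linear (power) domain: Σ 10^(Lᵢ/10) = 10^(79.7/10) + 10^(61.8/10) + 10^(80.7/10) = 2.123e+08.
Combined level = 10 log₁₀(2.123e+08) = 83.3 dB.

83.3 dB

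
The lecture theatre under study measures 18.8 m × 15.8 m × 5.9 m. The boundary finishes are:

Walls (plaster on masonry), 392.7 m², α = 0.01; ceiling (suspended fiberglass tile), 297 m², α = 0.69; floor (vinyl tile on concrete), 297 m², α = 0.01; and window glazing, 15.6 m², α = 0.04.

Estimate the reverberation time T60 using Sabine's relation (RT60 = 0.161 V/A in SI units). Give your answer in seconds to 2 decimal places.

1.33 s

Equivalent absorption area: A = 392.7*0.01 + 297*0.69 + 297*0.01 + 15.6*0.04 = 212.451 m².
Room volume: 1752.536 m³.
Sabine: RT60 = 0.161 × 1752.536 / 212.451 = 1.33 s.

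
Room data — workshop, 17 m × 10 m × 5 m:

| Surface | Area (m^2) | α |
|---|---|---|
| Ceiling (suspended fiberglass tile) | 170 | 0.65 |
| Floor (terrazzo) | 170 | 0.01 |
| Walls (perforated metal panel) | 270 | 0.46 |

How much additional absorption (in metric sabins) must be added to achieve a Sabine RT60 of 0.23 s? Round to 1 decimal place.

A₁ = Σ Sᵢαᵢ = 170×0.65 + 170×0.01 + 270×0.46 = 236.400 sabins.
Target A₂ = 0.161·850/0.23 = 595.000 sabins (V = 850 m³).
Shortfall: 595.000 − 236.400 = 358.6 sabins.

358.6 sabins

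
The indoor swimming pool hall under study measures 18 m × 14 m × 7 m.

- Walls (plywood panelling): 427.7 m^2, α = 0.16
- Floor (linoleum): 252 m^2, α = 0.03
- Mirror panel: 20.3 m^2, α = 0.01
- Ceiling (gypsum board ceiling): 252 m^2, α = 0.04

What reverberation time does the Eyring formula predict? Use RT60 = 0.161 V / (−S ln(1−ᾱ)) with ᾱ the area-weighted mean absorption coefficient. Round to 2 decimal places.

3.14 sec

S = Σ Sᵢ = 952.0 m^2.
Absorption A = 427.7×0.16 + 252×0.03 + 20.3×0.01 + 252×0.04 = 86.275 sabins.
ᾱ = 86.275 / 952.0 = 0.0906.
Eyring denominator: −S ln(1−ᾱ) = 90.412.
V = 18 × 14 × 7 = 1764 m³.
RT60 = 0.161 × 1764 / 90.412 = 3.14 s.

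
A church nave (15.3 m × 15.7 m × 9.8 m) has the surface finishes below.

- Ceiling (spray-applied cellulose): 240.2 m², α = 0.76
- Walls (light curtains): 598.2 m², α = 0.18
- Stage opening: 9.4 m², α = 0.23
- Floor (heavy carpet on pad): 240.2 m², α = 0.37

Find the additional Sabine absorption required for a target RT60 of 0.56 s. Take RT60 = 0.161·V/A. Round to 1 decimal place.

295.5 sabins

Summing Sᵢαᵢ: 182.552 + 107.676 + 2.162 + 88.874 → A₁ = 381.264 sabins.
Target A₂ = 0.161·2354.058/0.56 = 676.792 sabins (V = 2354.058 m³).
Shortfall: 676.792 − 381.264 = 295.5 sabins.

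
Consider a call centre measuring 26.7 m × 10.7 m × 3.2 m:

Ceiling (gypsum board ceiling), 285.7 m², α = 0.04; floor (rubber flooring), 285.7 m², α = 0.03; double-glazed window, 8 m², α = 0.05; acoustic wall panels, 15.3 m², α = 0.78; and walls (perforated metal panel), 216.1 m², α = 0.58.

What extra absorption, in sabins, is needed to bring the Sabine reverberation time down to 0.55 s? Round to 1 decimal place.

109.9 sabins

A₁ = Σ Sᵢαᵢ = 285.7×0.04 + 285.7×0.03 + 8×0.05 + 15.3×0.78 + 216.1×0.58 = 157.671 sabins.
V = 914.208 m³. Required absorption A₂ = 0.161 × 914.208 / 0.55 = 267.614 sabins.
ΔA = A₂ − A₁ = 267.614 − 157.671 = 109.9 sabins.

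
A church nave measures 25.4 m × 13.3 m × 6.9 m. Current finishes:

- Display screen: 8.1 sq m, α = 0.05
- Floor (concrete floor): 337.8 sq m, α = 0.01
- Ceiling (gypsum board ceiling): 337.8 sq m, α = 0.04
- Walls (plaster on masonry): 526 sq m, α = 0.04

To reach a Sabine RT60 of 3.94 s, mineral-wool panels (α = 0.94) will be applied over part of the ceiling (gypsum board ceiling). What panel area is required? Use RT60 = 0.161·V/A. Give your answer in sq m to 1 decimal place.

Summing Sᵢαᵢ: 0.405 + 3.378 + 13.512 + 21.040 → A₁ = 38.335 sabins.
Required A₂ = 0.161·2330.958/3.94 = 95.250 sabins.
Absorption to add: 95.250 − 38.335 = 56.915 sabins.
Each sq m of panel replacing the ceiling (gypsum board ceiling) adds (0.94 − 0.04) = 0.90 sabins.
Area = ΔA/Δα = 56.915/0.90 = 63.2 sq m.

63.2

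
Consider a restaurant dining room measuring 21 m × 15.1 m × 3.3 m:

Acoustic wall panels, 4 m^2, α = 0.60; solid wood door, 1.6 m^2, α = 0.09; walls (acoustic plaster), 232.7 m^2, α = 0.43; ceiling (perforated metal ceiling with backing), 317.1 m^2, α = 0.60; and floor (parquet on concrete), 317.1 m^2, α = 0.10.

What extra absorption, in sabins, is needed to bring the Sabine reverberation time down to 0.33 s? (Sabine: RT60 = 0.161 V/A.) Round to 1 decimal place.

A₁ = Σ Sᵢαᵢ = 4×0.60 + 1.6×0.09 + 232.7×0.43 + 317.1×0.60 + 317.1×0.10 = 324.575 sabins.
Target A₂ = 0.161·1046.43/0.33 = 510.531 sabins (V = 1046.43 m³).
Additional absorption ΔA = 510.531 − 324.575 = 186.0 sabins.

186.0 sabins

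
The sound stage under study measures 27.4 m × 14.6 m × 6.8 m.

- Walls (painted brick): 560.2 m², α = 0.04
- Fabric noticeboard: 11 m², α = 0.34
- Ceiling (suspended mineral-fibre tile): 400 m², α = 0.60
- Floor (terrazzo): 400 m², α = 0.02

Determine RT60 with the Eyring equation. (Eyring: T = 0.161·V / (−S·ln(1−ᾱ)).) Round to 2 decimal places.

1.43 seconds

S = Σ Sᵢ = 1371.2 m².
Absorption A = 560.2×0.04 + 11×0.34 + 400×0.60 + 400×0.02 = 274.148 sabins.
Mean coefficient ᾱ = A/S = 0.1999.
Eyring denominator: −S ln(1−ᾱ) = 305.803.
V = 27.4 × 14.6 × 6.8 = 2720.272 m³.
RT60 = 0.161 × 2720.272 / 305.803 = 1.43 s.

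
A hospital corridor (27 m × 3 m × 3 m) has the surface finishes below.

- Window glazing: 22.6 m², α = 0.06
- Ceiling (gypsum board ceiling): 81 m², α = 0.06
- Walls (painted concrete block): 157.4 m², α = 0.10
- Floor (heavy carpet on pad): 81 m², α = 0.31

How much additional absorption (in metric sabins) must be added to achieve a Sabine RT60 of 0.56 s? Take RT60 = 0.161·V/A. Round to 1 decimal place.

22.8 sabins

Equivalent absorption area: A₁ = 22.6*0.06 + 81*0.06 + 157.4*0.10 + 81*0.31 = 47.066 m².
For T = 0.56 s, need A₂ = 0.161·V/T = 0.161·243/0.56 = 69.862 sabins.
Additional absorption ΔA = 69.862 − 47.066 = 22.8 sabins.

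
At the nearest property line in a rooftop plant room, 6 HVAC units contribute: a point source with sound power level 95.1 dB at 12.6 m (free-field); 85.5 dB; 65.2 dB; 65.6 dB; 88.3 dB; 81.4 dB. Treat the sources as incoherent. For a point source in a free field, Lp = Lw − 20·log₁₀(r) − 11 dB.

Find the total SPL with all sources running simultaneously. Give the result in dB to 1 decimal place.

Source at 12.6 m: Lp = 95.1 − 20·log₁₀(12.6) − 11 = 62.1 dB.
Σ 10^(Lᵢ/10) = 1.177e+09.
L_total = 10·log₁₀(1.177e+09) = 90.7 dB.

90.7 dB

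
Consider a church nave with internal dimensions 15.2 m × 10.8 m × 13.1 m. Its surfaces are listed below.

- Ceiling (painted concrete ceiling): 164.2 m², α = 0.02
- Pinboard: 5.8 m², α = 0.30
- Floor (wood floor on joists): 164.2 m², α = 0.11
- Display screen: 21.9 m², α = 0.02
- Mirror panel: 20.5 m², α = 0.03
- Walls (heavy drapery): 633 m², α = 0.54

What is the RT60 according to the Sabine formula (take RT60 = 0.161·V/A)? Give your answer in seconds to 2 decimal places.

Summing Sᵢαᵢ: 3.284 + 1.740 + 18.062 + 0.438 + 0.615 + 341.820 → A = 365.959 sabins.
Room volume: 2150.496 m³.
T = 0.161 V/A = 0.161·2150.496/365.959 = 0.95 s.

0.95 seconds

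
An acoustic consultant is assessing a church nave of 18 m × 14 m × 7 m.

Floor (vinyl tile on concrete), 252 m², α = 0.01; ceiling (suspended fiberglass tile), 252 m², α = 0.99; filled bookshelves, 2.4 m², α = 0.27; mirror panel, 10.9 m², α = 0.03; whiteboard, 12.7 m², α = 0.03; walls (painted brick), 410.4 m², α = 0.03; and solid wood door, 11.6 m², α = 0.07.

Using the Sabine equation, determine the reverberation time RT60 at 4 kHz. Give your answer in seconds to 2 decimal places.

Total absorption A = 252·0.01 + 252·0.99 + 2.4·0.27 + 10.9·0.03 + 12.7·0.03 + 410.4·0.03 + 11.6·0.07
  = 2.520 + 249.480 + 0.648 + 0.327 + 0.381 + 12.312 + 0.812 = 266.480 m² sabins.
V = 18·14·7 = 1764 m³.
Sabine: RT60 = 0.161 × 1764 / 266.480 = 1.07 s.

1.07 s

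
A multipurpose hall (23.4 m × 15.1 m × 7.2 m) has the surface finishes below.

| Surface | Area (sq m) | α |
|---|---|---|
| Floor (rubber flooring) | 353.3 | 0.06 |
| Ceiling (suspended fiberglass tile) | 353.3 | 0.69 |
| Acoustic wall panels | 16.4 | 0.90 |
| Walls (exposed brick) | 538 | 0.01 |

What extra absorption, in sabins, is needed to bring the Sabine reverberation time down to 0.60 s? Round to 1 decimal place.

397.5 sabins

Equivalent absorption area: A₁ = 353.3×0.06 + 353.3×0.69 + 16.4×0.90 + 538×0.01 = 285.115 sq m.
For T = 0.60 s, need A₂ = 0.161·V/T = 0.161·2544.048/0.60 = 682.653 sabins.
ΔA = A₂ − A₁ = 682.653 − 285.115 = 397.5 sabins.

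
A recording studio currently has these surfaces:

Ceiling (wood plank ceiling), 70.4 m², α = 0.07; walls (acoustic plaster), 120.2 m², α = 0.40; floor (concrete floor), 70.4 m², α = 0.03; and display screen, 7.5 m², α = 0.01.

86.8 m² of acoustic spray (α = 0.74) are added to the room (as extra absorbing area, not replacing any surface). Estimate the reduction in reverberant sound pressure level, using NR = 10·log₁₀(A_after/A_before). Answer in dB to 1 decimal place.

3.4 dB

Total absorption A_before = 70.4*0.07 + 120.2*0.40 + 70.4*0.03 + 7.5*0.01
  = 4.928 + 48.080 + 2.112 + 0.075 = 55.195 m² sabins.
Treatment contributes 86.8·0.74 = 64.232 sabins.
New total A_after = 119.427 sabins.
NR = 10·log₁₀(119.427/55.195) = 3.4 dB.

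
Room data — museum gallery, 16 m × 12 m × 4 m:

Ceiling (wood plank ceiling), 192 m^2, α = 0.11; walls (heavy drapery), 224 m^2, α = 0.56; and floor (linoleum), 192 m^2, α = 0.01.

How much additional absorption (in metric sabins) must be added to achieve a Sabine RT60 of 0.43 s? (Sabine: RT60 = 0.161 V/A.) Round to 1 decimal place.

139.1 sabins

Total absorption A₁ = 192·0.11 + 224·0.56 + 192·0.01
  = 21.120 + 125.440 + 1.920 = 148.480 m^2 sabins.
Target A₂ = 0.161·768/0.43 = 287.553 sabins (V = 768 m³).
Additional absorption ΔA = 287.553 − 148.480 = 139.1 sabins.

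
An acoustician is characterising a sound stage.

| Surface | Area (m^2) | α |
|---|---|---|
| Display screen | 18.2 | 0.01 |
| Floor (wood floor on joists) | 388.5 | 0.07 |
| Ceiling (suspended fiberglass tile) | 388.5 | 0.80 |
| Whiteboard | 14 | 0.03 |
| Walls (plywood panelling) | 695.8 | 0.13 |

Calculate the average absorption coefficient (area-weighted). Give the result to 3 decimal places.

S = Σ Sᵢ = 18.2 + 388.5 + 388.5 + 14 + 695.8 = 1505.0 m^2.
Σ(Sᵢαᵢ) = 18.2×0.01 + 388.5×0.07 + 388.5×0.80 + 14×0.03 + 695.8×0.13 = 429.051.
ᾱ = A/S = 0.285.

0.285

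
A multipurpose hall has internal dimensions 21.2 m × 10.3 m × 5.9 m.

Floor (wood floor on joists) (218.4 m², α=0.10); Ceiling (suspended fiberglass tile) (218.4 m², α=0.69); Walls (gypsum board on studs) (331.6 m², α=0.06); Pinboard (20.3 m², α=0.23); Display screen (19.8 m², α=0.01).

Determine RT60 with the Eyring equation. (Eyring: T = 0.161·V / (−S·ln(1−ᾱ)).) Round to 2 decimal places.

0.92 s

S = Σ Sᵢ = 808.5 m².
Absorption A = 218.4×0.10 + 218.4×0.69 + 331.6×0.06 + 20.3×0.23 + 19.8×0.01 = 197.299 sabins.
Mean coefficient ᾱ = A/S = 0.2440.
Eyring denominator: −S ln(1−ᾱ) = 226.149.
V = 21.2 × 10.3 × 5.9 = 1288.324 m³.
RT60 = 0.161 × 1288.324 / 226.149 = 0.92 s.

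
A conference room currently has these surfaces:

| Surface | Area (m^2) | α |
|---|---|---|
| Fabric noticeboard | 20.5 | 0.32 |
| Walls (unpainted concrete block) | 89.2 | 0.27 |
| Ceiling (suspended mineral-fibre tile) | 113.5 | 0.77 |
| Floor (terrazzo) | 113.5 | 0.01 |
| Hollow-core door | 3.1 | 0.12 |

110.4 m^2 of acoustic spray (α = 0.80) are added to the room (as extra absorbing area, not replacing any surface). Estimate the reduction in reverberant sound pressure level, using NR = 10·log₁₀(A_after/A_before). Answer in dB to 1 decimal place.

2.4 dB

Total absorption A_before = 20.5*0.32 + 89.2*0.27 + 113.5*0.77 + 113.5*0.01 + 3.1*0.12
  = 6.560 + 24.084 + 87.395 + 1.135 + 0.372 = 119.546 m^2 sabins.
Treatment contributes 110.4·0.80 = 88.320 sabins.
New total A_after = 207.866 sabins.
NR = 10·log₁₀(207.866/119.546) = 2.4 dB.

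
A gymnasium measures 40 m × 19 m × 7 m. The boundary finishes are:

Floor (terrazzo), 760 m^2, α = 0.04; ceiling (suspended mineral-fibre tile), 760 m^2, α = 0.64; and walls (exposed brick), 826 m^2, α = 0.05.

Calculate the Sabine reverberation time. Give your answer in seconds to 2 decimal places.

1.53 s

Total absorption A = 760*0.04 + 760*0.64 + 826*0.05
  = 30.400 + 486.400 + 41.300 = 558.100 m^2 sabins.
V = 40·19·7 = 5320 m³.
RT60 = 0.161 · V / A = 0.161 × 5320 / 558.100 = 1.53 s.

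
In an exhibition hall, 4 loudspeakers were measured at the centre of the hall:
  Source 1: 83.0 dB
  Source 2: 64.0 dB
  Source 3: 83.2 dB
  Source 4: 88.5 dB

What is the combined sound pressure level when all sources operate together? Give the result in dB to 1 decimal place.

90.5 dB

Σ 10^(Lᵢ/10) = 1.119e+09.
Back to dB: 10·log₁₀ Σ = 90.5 dB.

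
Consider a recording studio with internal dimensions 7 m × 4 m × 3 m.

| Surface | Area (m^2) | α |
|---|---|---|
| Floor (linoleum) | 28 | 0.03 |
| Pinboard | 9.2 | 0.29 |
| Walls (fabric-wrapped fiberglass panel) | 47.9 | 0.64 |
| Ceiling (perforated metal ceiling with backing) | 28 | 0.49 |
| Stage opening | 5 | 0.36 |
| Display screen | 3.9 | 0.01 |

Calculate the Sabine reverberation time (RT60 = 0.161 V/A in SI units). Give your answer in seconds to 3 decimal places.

0.272 s

Summing Sᵢαᵢ: 0.840 + 2.668 + 30.656 + 13.720 + 1.800 + 0.039 → A = 49.723 sabins.
V = 7·4·3 = 84 m³.
T = 0.161 V/A = 0.161·84/49.723 = 0.272 s.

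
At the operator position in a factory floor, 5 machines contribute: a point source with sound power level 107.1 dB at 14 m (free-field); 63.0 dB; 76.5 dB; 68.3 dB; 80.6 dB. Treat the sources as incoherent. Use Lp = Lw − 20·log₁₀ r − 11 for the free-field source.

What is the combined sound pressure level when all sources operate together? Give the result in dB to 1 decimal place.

Source at 14 m: Lp = 107.1 − 20·log₁₀(14) − 11 = 73.2 dB.
Converting to relative power and adding: 10^(73.2/10) + 10^(63.0/10) + 10^(76.5/10) + 10^(68.3/10) + 10^(80.6/10) = 1.891e+08.
L_total = 10·log₁₀(1.891e+08) = 82.8 dB.

82.8 dB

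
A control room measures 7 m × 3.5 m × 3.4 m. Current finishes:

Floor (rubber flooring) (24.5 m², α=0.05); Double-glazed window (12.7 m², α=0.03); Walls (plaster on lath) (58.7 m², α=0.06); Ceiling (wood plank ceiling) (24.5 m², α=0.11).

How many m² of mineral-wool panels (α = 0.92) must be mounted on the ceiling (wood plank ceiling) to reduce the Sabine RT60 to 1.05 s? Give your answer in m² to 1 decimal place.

A₁ = Σ Sᵢαᵢ = 24.5·0.05 + 12.7·0.03 + 58.7·0.06 + 24.5·0.11 = 7.823 sabins.
Required A₂ = 0.161·83.3/1.05 = 12.773 sabins.
ΔA needed = 12.773 − 7.823 = 4.950 sabins.
Each m² of panel replacing the ceiling (wood plank ceiling) adds (0.92 − 0.11) = 0.81 sabins.
Area = ΔA/Δα = 4.950/0.81 = 6.1 m².

6.1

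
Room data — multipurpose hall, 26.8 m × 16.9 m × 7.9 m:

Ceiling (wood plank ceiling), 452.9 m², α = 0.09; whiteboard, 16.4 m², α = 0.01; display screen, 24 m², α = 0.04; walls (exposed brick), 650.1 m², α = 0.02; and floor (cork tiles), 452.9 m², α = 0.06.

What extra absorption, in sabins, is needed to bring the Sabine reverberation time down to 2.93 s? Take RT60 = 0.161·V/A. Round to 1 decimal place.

A₁ = Σ Sᵢαᵢ = 452.9·0.09 + 16.4·0.01 + 24·0.04 + 650.1·0.02 + 452.9·0.06 = 82.061 sabins.
For T = 2.93 s, need A₂ = 0.161·V/T = 0.161·3578.068/2.93 = 196.611 sabins.
Shortfall: 196.611 − 82.061 = 114.5 sabins.

114.5 sabins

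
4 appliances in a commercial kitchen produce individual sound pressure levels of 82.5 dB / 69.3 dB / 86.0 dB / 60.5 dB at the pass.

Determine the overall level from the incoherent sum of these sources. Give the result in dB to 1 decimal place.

87.7 dB

Σ 10^(Lᵢ/10) = 5.856e+08.
Back to dB: 10·log₁₀ Σ = 87.7 dB.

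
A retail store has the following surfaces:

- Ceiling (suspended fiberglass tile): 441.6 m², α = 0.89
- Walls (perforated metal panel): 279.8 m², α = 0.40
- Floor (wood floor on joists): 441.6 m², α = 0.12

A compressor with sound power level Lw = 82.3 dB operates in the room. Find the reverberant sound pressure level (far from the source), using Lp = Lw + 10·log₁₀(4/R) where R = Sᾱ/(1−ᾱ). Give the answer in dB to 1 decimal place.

Σ(Sᵢαᵢ) = 441.6·0.89 + 279.8·0.40 + 441.6·0.12 = 557.936; total area S = 1163.0 m².
ᾱ = 557.936/1163.0 = 0.4797; R = Sᾱ/(1−ᾱ) = 557.936/(1−0.4797) = 1072.335 m².
Lp = Lw + 10 log₁₀(4/R) = 82.3 -24.28 = 58.0 dB.

58.0 dB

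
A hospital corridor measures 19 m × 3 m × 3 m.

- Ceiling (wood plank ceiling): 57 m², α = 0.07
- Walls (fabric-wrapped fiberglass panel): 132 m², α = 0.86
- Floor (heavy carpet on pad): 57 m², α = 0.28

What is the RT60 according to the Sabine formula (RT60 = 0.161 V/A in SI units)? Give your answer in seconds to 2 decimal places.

0.21 s

Equivalent absorption area: A = 57·0.07 + 132·0.86 + 57·0.28 = 133.470 m².
Volume V = 19 × 3 × 3 = 171 m³.
RT60 = 0.161 · V / A = 0.161 × 171 / 133.470 = 0.21 s.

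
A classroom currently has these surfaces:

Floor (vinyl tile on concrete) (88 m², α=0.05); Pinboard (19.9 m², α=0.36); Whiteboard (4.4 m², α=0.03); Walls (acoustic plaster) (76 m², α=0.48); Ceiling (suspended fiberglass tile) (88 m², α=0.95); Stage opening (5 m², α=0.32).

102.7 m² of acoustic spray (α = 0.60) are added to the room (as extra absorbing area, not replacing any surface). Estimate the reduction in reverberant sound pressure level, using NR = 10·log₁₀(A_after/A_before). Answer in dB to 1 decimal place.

1.6 dB

Equivalent absorption area: A_before = 88*0.05 + 19.9*0.36 + 4.4*0.03 + 76*0.48 + 88*0.95 + 5*0.32 = 133.376 m².
Added absorption = 102.7 × 0.60 = 61.620 sabins.
A_after = 133.376 + 61.620 = 194.996 sabins.
Reduction = 10 log₁₀(A_after/A_before) = 10 log₁₀(1.4620) = 1.6 dB.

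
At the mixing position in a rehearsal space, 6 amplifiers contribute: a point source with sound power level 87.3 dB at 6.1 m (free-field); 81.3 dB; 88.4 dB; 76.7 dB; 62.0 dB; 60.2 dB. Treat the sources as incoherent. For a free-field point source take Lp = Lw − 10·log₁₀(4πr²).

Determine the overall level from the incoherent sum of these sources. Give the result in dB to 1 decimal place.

Source at 6.1 m: Lp = 87.3 − 10·log₁₀(4π·6.1²) = 87.3 − 10·log₁₀(467.595) = 60.6 dB.
Σ 10^(Lᵢ/10) = 8.773e+08.
Combined level = 10 log₁₀(8.773e+08) = 89.4 dB.

89.4 dB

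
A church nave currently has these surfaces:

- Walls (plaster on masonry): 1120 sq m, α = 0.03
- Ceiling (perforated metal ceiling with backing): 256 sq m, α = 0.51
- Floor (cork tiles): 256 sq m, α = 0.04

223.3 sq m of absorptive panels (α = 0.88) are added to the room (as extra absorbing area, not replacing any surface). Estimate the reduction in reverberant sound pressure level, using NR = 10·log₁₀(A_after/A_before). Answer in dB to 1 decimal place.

3.3 dB

Summing Sᵢαᵢ: 33.600 + 130.560 + 10.240 → A_before = 174.400 sabins.
Treatment contributes 223.3·0.88 = 196.504 sabins.
New total A_after = 370.904 sabins.
Reduction = 10 log₁₀(A_after/A_before) = 10 log₁₀(2.1267) = 3.3 dB.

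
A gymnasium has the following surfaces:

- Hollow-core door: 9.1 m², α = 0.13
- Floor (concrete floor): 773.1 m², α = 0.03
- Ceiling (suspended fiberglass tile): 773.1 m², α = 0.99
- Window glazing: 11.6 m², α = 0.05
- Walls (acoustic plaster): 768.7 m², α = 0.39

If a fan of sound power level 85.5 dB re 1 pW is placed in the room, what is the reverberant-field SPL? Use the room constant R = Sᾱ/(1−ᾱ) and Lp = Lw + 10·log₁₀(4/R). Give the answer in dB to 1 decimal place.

58.4 dB

A = 1090.118 sabins; S = 2335.6 m².
ᾱ = 1090.118/2335.6 = 0.4667; R = Sᾱ/(1−ᾱ) = 1090.118/(1−0.4667) = 2044.099 m².
Lp = 85.5 + 10·log₁₀(4/2044.099) = 85.5 + (-27.08) = 58.4 dB.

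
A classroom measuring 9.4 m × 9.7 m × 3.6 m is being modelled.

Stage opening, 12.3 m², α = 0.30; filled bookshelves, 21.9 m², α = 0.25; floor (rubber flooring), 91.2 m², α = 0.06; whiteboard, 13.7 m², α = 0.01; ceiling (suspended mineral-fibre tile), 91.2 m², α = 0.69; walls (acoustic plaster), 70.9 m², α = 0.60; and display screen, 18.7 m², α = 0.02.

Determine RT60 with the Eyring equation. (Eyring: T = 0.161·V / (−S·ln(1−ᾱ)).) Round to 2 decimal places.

0.35 s

Total surface area S = 12.3 + 21.9 + 91.2 + 13.7 + 91.2 + 70.9 + 18.7 = 319.9 m².
Absorption A = 12.3·0.30 + 21.9·0.25 + 91.2·0.06 + 13.7·0.01 + 91.2·0.69 + 70.9·0.60 + 18.7·0.02 = 120.616 sabins.
Mean coefficient ᾱ = A/S = 0.3770.
Eyring denominator: −S ln(1−ᾱ) = 151.379.
V = 9.4 × 9.7 × 3.6 = 328.248 m³.
T = 0.161·V/[−S·ln(1−ᾱ)] = 0.161·328.248/151.379 = 0.35 s.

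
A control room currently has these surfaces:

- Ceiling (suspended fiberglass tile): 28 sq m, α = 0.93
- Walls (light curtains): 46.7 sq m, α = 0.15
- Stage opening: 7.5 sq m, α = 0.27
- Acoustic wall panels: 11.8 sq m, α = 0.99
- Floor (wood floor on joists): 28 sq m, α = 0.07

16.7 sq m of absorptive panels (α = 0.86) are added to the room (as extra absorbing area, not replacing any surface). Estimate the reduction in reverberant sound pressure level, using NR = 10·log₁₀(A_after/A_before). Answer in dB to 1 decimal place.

Total absorption A_before = 28*0.93 + 46.7*0.15 + 7.5*0.27 + 11.8*0.99 + 28*0.07
  = 26.040 + 7.005 + 2.025 + 11.682 + 1.960 = 48.712 sq m sabins.
Treatment contributes 16.7·0.86 = 14.362 sabins.
A_after = 48.712 + 14.362 = 63.074 sabins.
NR = 10·log₁₀(63.074/48.712) = 1.1 dB.

1.1 dB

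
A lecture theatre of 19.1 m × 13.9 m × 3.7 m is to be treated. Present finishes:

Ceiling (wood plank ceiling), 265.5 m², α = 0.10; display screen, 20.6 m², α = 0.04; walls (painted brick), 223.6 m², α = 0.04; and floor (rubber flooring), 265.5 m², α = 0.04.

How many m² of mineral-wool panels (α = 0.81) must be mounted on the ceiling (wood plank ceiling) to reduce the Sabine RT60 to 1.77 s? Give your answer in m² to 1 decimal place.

59.7

Summing Sᵢαᵢ: 26.550 + 0.824 + 8.944 + 10.620 → A₁ = 46.938 sabins.
Required A₂ = 0.161·982.313/1.77 = 89.352 sabins.
ΔA needed = 89.352 − 46.938 = 42.414 sabins.
Each m² of panel replacing the ceiling (wood plank ceiling) adds (0.81 − 0.10) = 0.71 sabins.
Panel area = 42.414 / 0.71 = 59.7 m².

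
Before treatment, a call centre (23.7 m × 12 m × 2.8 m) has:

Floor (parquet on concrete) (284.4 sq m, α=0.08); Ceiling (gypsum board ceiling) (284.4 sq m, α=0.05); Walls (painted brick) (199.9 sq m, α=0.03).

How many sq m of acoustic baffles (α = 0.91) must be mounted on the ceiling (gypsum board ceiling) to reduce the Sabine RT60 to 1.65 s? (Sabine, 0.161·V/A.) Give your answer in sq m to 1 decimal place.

Equivalent absorption area: A₁ = 284.4·0.08 + 284.4·0.05 + 199.9·0.03 = 42.969 sq m.
Required A₂ = 0.161·796.32/1.65 = 77.702 sabins.
Absorption to add: 77.702 − 42.969 = 34.733 sabins.
Each sq m of panel replacing the ceiling (gypsum board ceiling) adds (0.91 − 0.05) = 0.86 sabins.
Area = ΔA/Δα = 34.733/0.86 = 40.4 sq m.

40.4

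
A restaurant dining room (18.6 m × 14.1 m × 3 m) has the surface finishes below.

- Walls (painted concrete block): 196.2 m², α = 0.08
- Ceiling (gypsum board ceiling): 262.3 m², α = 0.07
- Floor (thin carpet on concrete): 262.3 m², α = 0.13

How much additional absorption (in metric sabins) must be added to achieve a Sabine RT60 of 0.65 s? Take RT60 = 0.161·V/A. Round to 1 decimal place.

A₁ = Σ Sᵢαᵢ = 196.2·0.08 + 262.3·0.07 + 262.3·0.13 = 68.156 sabins.
V = 786.78 m³. Required absorption A₂ = 0.161 × 786.78 / 0.65 = 194.879 sabins.
ΔA = A₂ − A₁ = 194.879 − 68.156 = 126.7 sabins.

126.7 sabins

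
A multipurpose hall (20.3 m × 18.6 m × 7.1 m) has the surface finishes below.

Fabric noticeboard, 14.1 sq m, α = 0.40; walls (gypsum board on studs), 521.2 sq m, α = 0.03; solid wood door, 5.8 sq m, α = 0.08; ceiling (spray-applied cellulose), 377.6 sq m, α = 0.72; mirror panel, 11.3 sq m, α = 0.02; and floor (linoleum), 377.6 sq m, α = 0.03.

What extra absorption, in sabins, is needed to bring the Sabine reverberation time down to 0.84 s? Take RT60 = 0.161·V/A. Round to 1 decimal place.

Total absorption A₁ = 14.1*0.40 + 521.2*0.03 + 5.8*0.08 + 377.6*0.72 + 11.3*0.02 + 377.6*0.03
  = 5.640 + 15.636 + 0.464 + 271.872 + 0.226 + 11.328 = 305.166 sq m sabins.
Target A₂ = 0.161·2680.818/0.84 = 513.823 sabins (V = 2680.818 m³).
Shortfall: 513.823 − 305.166 = 208.7 sabins.

208.7 sabins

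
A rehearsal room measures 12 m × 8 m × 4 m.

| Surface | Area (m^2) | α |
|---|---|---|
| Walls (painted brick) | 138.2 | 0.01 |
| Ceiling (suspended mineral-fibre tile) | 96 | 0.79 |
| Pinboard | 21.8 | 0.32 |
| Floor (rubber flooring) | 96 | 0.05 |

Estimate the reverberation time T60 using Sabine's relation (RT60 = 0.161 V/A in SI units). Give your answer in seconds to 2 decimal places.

Total absorption A = 138.2*0.01 + 96*0.79 + 21.8*0.32 + 96*0.05
  = 1.382 + 75.840 + 6.976 + 4.800 = 88.998 m^2 sabins.
V = 12·8·4 = 384 m³.
Sabine: RT60 = 0.161 × 384 / 88.998 = 0.69 s.

0.69 s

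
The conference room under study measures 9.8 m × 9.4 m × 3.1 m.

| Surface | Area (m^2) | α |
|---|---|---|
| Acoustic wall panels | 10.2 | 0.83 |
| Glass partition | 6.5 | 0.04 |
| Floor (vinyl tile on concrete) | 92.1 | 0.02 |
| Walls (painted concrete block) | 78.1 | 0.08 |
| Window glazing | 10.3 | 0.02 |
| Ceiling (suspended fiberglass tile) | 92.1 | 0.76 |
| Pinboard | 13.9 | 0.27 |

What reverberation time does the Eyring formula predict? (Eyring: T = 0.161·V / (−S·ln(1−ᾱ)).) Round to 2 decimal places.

0.43 seconds

Total surface area S = 10.2 + 6.5 + 92.1 + 78.1 + 10.3 + 92.1 + 13.9 = 303.2 m^2.
Absorption A = 10.2×0.83 + 6.5×0.04 + 92.1×0.02 + 78.1×0.08 + 10.3×0.02 + 92.1×0.76 + 13.9×0.27 = 90.771 sabins.
ᾱ = 90.771 / 303.2 = 0.2994.
−S·ln(1−ᾱ) = −303.2 × ln(1 − 0.2994) = 107.884.
V = 9.8 × 9.4 × 3.1 = 285.572 m³.
RT60 = 0.161 × 285.572 / 107.884 = 0.43 s.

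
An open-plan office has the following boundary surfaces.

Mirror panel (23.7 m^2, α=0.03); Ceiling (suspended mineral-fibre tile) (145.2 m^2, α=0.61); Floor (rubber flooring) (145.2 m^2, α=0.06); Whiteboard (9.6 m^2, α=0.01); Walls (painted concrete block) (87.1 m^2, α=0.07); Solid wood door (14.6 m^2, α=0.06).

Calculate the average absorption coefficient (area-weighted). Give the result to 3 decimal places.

Total surface area S = 425.4 m^2.
Σ(Sᵢαᵢ) = 23.7×0.03 + 145.2×0.61 + 145.2×0.06 + 9.6×0.01 + 87.1×0.07 + 14.6×0.06 = 105.064.
ᾱ = 105.064 / 425.4 = 0.247.

0.247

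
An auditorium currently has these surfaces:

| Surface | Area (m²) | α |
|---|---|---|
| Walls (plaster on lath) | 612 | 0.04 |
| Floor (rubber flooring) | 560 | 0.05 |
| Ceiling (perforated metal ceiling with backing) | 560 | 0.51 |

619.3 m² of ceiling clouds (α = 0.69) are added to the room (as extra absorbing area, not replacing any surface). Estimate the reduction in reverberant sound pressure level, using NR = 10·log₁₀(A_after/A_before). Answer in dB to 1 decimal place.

Equivalent absorption area: A_before = 612×0.04 + 560×0.05 + 560×0.51 = 338.080 m².
Treatment contributes 619.3·0.69 = 427.317 sabins.
New total A_after = 765.397 sabins.
Reduction = 10 log₁₀(A_after/A_before) = 10 log₁₀(2.2640) = 3.5 dB.

3.5 dB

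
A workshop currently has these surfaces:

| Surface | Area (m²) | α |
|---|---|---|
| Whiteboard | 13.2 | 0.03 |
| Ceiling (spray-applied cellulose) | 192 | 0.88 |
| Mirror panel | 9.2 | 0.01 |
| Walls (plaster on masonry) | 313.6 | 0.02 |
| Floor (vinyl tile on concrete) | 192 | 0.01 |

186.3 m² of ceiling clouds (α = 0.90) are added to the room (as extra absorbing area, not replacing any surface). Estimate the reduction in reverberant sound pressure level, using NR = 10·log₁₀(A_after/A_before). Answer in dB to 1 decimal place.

A_before = Σ Sᵢαᵢ = 13.2·0.03 + 192·0.88 + 9.2·0.01 + 313.6·0.02 + 192·0.01 = 177.640 sabins.
Treatment contributes 186.3·0.90 = 167.670 sabins.
A_after = 177.640 + 167.670 = 345.310 sabins.
Reduction = 10 log₁₀(A_after/A_before) = 10 log₁₀(1.9439) = 2.9 dB.

2.9 dB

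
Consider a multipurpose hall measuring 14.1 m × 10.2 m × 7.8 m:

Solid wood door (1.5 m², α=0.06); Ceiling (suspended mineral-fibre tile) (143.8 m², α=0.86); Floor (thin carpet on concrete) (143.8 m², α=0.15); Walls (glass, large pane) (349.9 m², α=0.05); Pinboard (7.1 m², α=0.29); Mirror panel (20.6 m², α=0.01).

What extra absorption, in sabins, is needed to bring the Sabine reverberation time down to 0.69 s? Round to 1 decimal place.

A₁ = Σ Sᵢαᵢ = 1.5×0.06 + 143.8×0.86 + 143.8×0.15 + 349.9×0.05 + 7.1×0.29 + 20.6×0.01 = 165.088 sabins.
Target A₂ = 0.161·1121.796/0.69 = 261.752 sabins (V = 1121.796 m³).
Additional absorption ΔA = 261.752 − 165.088 = 96.7 sabins.

96.7 sabins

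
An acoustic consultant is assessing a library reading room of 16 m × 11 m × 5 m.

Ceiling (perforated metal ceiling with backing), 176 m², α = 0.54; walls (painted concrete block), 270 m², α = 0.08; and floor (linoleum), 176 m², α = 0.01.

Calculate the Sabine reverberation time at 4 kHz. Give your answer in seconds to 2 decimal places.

Equivalent absorption area: A = 176*0.54 + 270*0.08 + 176*0.01 = 118.400 m².
Volume V = 16 × 11 × 5 = 880 m³.
Sabine: RT60 = 0.161 × 880 / 118.400 = 1.20 s.

1.20 sec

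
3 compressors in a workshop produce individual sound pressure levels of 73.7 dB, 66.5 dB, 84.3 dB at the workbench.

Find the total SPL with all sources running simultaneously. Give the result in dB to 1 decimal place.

84.7 dB

Converting to relative power and adding: 10^(73.7/10) + 10^(66.5/10) + 10^(84.3/10) = 2.971e+08.
L_total = 10·log₁₀(2.971e+08) = 84.7 dB.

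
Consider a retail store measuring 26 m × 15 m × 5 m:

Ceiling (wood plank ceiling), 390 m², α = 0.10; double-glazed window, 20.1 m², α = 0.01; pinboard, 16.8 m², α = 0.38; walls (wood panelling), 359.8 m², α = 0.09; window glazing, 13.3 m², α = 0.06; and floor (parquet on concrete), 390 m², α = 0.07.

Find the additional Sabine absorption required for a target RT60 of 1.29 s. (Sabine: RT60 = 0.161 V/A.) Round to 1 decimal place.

137.3 sabins

Total absorption A₁ = 390×0.10 + 20.1×0.01 + 16.8×0.38 + 359.8×0.09 + 13.3×0.06 + 390×0.07
  = 39.000 + 0.201 + 6.384 + 32.382 + 0.798 + 27.300 = 106.065 m² sabins.
V = 1950 m³. Required absorption A₂ = 0.161 × 1950 / 1.29 = 243.372 sabins.
Additional absorption ΔA = 243.372 − 106.065 = 137.3 sabins.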